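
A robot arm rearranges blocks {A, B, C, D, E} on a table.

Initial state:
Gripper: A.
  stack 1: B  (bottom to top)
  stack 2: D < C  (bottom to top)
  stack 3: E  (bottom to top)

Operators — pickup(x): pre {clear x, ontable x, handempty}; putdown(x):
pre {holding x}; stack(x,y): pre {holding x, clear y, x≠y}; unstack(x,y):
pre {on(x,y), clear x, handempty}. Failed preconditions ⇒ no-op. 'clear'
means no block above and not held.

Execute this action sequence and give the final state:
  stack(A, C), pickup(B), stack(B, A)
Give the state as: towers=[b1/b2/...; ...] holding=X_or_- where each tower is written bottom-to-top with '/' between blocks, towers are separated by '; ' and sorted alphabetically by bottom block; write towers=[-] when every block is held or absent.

towers=[D/C/A/B; E] holding=-

step 1 (stack(A, C)): towers=[B; D/C/A; E] holding=-
step 2 (pickup(B)): towers=[D/C/A; E] holding=B
step 3 (stack(B, A)): towers=[D/C/A/B; E] holding=-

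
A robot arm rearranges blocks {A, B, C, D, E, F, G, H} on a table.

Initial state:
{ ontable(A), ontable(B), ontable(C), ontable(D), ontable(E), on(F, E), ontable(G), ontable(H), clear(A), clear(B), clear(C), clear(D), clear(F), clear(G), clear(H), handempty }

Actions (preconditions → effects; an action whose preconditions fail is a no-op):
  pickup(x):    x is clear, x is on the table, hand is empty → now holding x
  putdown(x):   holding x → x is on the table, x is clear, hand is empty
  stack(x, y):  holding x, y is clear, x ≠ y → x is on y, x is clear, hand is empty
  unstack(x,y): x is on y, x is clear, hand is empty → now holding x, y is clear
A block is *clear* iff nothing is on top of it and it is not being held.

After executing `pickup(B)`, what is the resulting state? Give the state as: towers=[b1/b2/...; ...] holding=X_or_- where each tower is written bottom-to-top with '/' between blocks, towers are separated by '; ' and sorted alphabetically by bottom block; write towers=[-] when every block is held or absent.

towers=[A; C; D; E/F; G; H] holding=B

before: towers=[A; B; C; D; E/F; G; H] holding=-
pre[pickup(B)]: clear(B) ✓, ontable(B) ✓, handempty ✓
all met → apply pickup(B)
after:  towers=[A; C; D; E/F; G; H] holding=B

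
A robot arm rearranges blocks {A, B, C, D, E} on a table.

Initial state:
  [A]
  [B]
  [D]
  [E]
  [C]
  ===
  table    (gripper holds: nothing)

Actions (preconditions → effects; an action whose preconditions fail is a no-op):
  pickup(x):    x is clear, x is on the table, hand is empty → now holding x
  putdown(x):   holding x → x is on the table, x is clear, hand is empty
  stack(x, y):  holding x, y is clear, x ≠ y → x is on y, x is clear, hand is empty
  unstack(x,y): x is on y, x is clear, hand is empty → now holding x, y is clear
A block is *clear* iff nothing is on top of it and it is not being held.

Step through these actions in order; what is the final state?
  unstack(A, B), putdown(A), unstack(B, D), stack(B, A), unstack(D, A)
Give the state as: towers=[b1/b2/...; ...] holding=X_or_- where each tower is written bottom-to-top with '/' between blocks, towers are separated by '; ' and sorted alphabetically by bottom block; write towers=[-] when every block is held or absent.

step 1 (unstack(A, B)): towers=[C/E/D/B] holding=A
step 2 (putdown(A)): towers=[A; C/E/D/B] holding=-
step 3 (unstack(B, D)): towers=[A; C/E/D] holding=B
step 4 (stack(B, A)): towers=[A/B; C/E/D] holding=-
step 5 (unstack(D, A)) [no-op]: towers=[A/B; C/E/D] holding=-

towers=[A/B; C/E/D] holding=-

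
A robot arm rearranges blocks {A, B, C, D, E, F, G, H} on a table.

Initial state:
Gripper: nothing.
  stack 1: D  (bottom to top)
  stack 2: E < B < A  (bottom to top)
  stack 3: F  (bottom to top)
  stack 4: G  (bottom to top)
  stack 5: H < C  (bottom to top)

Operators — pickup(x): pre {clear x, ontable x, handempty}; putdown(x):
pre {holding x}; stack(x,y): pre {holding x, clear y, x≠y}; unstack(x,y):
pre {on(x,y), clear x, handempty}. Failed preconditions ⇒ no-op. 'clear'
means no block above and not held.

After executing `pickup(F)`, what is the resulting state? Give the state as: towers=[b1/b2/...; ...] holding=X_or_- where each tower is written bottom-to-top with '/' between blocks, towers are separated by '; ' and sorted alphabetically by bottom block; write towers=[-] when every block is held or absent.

towers=[D; E/B/A; G; H/C] holding=F

before: towers=[D; E/B/A; F; G; H/C] holding=-
pre[pickup(F)]: clear(F) ✓, ontable(F) ✓, handempty ✓
all met → apply pickup(F)
after:  towers=[D; E/B/A; G; H/C] holding=F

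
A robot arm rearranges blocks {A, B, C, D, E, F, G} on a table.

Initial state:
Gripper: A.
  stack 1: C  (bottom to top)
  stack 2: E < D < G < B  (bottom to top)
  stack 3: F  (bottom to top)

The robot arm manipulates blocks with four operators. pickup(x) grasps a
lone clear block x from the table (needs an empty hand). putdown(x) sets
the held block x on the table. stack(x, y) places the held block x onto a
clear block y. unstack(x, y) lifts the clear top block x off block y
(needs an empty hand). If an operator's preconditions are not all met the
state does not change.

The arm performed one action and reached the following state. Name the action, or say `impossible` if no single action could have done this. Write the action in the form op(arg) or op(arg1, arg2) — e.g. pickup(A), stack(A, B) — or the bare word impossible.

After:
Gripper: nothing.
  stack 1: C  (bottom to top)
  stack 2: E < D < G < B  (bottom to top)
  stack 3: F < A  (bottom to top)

target: towers=[C; E/D/G/B; F/A] holding=-
        putdown(A) → towers=[A; C; E/D/G/B; F] holding=-
       stack(A, B) → towers=[C; E/D/G/B/A; F] holding=-
       stack(A, F) → towers=[C; E/D/G/B; F/A] holding=-  ← match
       stack(A, C) → towers=[C/A; E/D/G/B; F] holding=-

stack(A, F)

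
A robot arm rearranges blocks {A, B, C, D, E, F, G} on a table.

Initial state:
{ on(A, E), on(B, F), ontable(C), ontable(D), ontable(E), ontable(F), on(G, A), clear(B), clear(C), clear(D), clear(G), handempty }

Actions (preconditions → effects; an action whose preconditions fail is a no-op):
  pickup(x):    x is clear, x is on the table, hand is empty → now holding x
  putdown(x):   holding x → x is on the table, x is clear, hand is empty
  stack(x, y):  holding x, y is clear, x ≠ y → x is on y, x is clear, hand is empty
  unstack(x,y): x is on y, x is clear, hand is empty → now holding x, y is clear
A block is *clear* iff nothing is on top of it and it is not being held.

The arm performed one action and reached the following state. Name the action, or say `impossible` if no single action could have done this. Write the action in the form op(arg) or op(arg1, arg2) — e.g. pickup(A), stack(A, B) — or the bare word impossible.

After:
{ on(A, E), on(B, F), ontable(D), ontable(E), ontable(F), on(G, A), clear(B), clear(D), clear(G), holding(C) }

target: towers=[D; E/A/G; F/B] holding=C
     unstack(B, F) → towers=[C; D; E/A/G; F] holding=B
     unstack(G, A) → towers=[C; D; E/A; F/B] holding=G
         pickup(D) → towers=[C; E/A/G; F/B] holding=D
         pickup(C) → towers=[D; E/A/G; F/B] holding=C  ← match

pickup(C)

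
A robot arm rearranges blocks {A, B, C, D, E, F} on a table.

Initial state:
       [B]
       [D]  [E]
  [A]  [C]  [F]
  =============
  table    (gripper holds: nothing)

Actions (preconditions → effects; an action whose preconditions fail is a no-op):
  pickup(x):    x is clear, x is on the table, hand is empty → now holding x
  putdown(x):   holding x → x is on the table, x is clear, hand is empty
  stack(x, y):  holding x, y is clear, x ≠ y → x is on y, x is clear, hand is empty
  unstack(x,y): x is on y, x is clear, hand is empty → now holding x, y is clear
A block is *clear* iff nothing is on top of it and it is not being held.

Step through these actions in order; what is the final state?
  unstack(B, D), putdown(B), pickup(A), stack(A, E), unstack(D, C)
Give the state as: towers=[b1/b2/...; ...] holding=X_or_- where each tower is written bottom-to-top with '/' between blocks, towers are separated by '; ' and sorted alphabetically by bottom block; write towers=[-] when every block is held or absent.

step 1 (unstack(B, D)): towers=[A; C/D; F/E] holding=B
step 2 (putdown(B)): towers=[A; B; C/D; F/E] holding=-
step 3 (pickup(A)): towers=[B; C/D; F/E] holding=A
step 4 (stack(A, E)): towers=[B; C/D; F/E/A] holding=-
step 5 (unstack(D, C)): towers=[B; C; F/E/A] holding=D

towers=[B; C; F/E/A] holding=D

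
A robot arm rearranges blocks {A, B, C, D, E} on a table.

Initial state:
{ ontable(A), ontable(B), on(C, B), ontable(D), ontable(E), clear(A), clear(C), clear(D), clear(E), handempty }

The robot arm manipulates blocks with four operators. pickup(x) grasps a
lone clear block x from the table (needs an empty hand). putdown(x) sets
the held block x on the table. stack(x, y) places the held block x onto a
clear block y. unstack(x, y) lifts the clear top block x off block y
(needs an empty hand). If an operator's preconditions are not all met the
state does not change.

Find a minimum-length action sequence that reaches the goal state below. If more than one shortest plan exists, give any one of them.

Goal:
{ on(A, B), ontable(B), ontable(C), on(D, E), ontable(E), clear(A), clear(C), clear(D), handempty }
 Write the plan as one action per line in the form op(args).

step 1 (pickup(D)): towers=[A; B/C; E] holding=D
step 2 (stack(D, E)): towers=[A; B/C; E/D] holding=-
step 3 (unstack(C, B)): towers=[A; B; E/D] holding=C
step 4 (putdown(C)): towers=[A; B; C; E/D] holding=-
step 5 (pickup(A)): towers=[B; C; E/D] holding=A
step 6 (stack(A, B)): towers=[B/A; C; E/D] holding=-
goal check: towers=[B/A; C; E/D] holding=- — reached (length 6, optimal by BFS)

pickup(D)
stack(D, E)
unstack(C, B)
putdown(C)
pickup(A)
stack(A, B)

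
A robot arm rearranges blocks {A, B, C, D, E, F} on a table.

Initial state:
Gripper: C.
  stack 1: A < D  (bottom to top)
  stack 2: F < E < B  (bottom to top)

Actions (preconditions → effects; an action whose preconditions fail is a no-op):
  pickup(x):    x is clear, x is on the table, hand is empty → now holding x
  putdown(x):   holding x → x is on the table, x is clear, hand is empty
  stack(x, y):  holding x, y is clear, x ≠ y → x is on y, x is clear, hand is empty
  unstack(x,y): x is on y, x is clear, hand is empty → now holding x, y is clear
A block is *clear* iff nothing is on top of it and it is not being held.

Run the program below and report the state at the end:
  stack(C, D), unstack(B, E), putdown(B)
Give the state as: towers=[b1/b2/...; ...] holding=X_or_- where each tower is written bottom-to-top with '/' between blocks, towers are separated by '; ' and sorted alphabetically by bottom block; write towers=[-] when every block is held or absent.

towers=[A/D/C; B; F/E] holding=-

step 1 (stack(C, D)): towers=[A/D/C; F/E/B] holding=-
step 2 (unstack(B, E)): towers=[A/D/C; F/E] holding=B
step 3 (putdown(B)): towers=[A/D/C; B; F/E] holding=-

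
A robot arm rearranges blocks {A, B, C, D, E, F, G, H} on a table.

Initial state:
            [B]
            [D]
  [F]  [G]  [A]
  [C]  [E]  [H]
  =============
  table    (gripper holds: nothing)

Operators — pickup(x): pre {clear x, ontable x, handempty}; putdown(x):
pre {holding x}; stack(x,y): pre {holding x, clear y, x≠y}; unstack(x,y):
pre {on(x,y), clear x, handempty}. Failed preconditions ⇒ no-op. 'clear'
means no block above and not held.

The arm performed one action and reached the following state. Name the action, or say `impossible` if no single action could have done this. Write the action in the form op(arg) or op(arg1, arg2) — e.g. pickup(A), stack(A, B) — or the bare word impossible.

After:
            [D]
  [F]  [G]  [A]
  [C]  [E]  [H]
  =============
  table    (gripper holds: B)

target: towers=[C/F; E/G; H/A/D] holding=B
     unstack(G, E) → towers=[C/F; E; H/A/D/B] holding=G
     unstack(B, D) → towers=[C/F; E/G; H/A/D] holding=B  ← match
     unstack(F, C) → towers=[C; E/G; H/A/D/B] holding=F

unstack(B, D)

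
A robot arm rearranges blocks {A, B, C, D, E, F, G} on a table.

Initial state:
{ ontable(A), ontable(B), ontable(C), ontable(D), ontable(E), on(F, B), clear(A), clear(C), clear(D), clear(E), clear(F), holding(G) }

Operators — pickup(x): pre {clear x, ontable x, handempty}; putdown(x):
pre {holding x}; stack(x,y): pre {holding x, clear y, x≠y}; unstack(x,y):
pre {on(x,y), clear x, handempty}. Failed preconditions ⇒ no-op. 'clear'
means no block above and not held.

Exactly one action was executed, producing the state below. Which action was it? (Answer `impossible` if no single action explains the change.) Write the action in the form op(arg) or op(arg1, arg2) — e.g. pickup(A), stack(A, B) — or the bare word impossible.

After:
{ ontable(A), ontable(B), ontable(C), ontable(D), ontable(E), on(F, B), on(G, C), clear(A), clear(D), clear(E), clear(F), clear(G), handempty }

target: towers=[A; B/F; C/G; D; E] holding=-
        putdown(G) → towers=[A; B/F; C; D; E; G] holding=-
       stack(G, F) → towers=[A; B/F/G; C; D; E] holding=-
       stack(G, D) → towers=[A; B/F; C; D/G; E] holding=-
       stack(G, A) → towers=[A/G; B/F; C; D; E] holding=-
       stack(G, E) → towers=[A; B/F; C; D; E/G] holding=-
       stack(G, C) → towers=[A; B/F; C/G; D; E] holding=-  ← match

stack(G, C)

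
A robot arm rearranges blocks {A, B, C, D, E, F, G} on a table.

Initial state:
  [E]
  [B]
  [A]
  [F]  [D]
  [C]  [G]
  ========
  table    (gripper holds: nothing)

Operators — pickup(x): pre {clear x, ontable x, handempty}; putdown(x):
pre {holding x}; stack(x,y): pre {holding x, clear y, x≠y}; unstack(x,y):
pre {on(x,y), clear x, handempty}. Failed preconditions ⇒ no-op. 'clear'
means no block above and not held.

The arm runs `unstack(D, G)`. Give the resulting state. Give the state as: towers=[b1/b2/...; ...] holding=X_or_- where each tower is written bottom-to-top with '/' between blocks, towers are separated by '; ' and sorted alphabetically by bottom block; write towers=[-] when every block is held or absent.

before: towers=[C/F/A/B/E; G/D] holding=-
pre[unstack(D, G)]: on(D,G) yes, clear(D) yes, handempty yes
all met → apply unstack(D, G)
after:  towers=[C/F/A/B/E; G] holding=D

towers=[C/F/A/B/E; G] holding=D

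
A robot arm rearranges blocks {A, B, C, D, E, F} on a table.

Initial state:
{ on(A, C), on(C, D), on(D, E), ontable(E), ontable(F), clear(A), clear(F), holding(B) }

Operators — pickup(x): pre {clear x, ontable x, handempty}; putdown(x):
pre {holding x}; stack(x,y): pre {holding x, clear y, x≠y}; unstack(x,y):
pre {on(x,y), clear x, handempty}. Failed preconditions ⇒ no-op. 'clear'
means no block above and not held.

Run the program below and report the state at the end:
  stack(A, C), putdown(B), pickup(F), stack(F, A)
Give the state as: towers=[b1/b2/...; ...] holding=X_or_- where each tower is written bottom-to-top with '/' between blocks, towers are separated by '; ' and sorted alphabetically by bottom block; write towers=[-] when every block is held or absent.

step 1 (stack(A, C)) [no-op]: towers=[E/D/C/A; F] holding=B
step 2 (putdown(B)): towers=[B; E/D/C/A; F] holding=-
step 3 (pickup(F)): towers=[B; E/D/C/A] holding=F
step 4 (stack(F, A)): towers=[B; E/D/C/A/F] holding=-

towers=[B; E/D/C/A/F] holding=-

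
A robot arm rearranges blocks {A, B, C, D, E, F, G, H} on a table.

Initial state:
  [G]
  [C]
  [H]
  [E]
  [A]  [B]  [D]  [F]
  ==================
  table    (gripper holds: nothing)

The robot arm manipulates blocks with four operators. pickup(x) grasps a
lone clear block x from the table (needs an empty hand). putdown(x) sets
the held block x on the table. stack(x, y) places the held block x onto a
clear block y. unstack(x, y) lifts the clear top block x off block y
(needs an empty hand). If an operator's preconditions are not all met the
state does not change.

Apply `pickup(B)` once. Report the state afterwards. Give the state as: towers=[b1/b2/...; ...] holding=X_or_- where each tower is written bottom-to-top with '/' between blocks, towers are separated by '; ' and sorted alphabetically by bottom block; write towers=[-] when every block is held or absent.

before: towers=[A/E/H/C/G; B; D; F] holding=-
pre[pickup(B)]: clear(B) yes, ontable(B) yes, handempty yes
all met → apply pickup(B)
after:  towers=[A/E/H/C/G; D; F] holding=B

towers=[A/E/H/C/G; D; F] holding=B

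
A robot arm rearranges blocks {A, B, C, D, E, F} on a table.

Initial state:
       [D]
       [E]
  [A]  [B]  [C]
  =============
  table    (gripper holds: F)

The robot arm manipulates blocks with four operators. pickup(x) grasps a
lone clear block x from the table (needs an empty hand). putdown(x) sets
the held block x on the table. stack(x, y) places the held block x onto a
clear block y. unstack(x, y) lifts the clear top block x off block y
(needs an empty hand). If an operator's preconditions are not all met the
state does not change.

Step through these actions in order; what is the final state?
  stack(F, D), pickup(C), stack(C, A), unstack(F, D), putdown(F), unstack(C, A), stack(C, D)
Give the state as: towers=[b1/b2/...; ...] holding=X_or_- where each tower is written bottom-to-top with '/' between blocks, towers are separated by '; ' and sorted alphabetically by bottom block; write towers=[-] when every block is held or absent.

step 1 (stack(F, D)): towers=[A; B/E/D/F; C] holding=-
step 2 (pickup(C)): towers=[A; B/E/D/F] holding=C
step 3 (stack(C, A)): towers=[A/C; B/E/D/F] holding=-
step 4 (unstack(F, D)): towers=[A/C; B/E/D] holding=F
step 5 (putdown(F)): towers=[A/C; B/E/D; F] holding=-
step 6 (unstack(C, A)): towers=[A; B/E/D; F] holding=C
step 7 (stack(C, D)): towers=[A; B/E/D/C; F] holding=-

towers=[A; B/E/D/C; F] holding=-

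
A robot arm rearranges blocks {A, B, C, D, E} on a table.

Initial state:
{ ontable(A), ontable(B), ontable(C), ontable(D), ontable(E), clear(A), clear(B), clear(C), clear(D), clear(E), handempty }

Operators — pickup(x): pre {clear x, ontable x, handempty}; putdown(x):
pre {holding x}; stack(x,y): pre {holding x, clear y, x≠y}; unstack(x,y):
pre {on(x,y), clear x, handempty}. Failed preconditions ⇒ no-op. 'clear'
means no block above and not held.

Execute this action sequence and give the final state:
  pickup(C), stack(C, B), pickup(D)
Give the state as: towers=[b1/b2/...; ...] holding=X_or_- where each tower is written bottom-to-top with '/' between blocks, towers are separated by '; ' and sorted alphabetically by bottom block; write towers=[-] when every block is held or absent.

towers=[A; B/C; E] holding=D

step 1 (pickup(C)): towers=[A; B; D; E] holding=C
step 2 (stack(C, B)): towers=[A; B/C; D; E] holding=-
step 3 (pickup(D)): towers=[A; B/C; E] holding=D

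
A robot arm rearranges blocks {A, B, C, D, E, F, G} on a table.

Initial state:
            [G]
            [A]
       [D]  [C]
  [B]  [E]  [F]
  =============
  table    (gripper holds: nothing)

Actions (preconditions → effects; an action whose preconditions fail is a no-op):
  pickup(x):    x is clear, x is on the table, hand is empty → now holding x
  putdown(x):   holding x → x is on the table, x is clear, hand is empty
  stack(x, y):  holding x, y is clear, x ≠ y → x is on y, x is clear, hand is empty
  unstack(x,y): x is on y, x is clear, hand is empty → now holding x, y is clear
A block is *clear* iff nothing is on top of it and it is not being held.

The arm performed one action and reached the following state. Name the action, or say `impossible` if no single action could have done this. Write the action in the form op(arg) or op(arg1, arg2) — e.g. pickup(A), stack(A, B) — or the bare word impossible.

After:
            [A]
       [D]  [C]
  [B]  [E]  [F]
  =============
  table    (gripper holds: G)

target: towers=[B; E/D; F/C/A] holding=G
         pickup(B) → towers=[E/D; F/C/A/G] holding=B
     unstack(G, A) → towers=[B; E/D; F/C/A] holding=G  ← match
     unstack(D, E) → towers=[B; E; F/C/A/G] holding=D

unstack(G, A)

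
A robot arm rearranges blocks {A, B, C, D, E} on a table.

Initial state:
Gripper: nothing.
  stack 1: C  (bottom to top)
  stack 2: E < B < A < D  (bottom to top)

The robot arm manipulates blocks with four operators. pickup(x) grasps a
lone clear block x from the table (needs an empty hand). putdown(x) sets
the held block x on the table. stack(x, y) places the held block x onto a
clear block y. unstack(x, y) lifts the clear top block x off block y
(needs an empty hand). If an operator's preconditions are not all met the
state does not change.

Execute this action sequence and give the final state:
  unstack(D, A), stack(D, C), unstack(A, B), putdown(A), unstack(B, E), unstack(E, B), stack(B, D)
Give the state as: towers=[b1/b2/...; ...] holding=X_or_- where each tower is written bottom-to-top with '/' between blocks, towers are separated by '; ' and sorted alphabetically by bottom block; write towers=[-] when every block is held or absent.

step 1 (unstack(D, A)): towers=[C; E/B/A] holding=D
step 2 (stack(D, C)): towers=[C/D; E/B/A] holding=-
step 3 (unstack(A, B)): towers=[C/D; E/B] holding=A
step 4 (putdown(A)): towers=[A; C/D; E/B] holding=-
step 5 (unstack(B, E)): towers=[A; C/D; E] holding=B
step 6 (unstack(E, B)) [no-op]: towers=[A; C/D; E] holding=B
step 7 (stack(B, D)): towers=[A; C/D/B; E] holding=-

towers=[A; C/D/B; E] holding=-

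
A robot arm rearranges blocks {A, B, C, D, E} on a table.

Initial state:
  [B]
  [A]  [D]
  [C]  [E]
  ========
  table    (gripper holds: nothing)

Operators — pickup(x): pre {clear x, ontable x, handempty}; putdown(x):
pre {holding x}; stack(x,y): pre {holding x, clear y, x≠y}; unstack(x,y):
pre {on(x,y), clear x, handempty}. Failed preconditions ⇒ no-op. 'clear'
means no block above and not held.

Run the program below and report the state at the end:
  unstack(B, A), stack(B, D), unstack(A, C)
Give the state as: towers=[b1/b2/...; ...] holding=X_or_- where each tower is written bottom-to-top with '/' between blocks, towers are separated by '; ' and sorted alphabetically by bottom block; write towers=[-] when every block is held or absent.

step 1 (unstack(B, A)): towers=[C/A; E/D] holding=B
step 2 (stack(B, D)): towers=[C/A; E/D/B] holding=-
step 3 (unstack(A, C)): towers=[C; E/D/B] holding=A

towers=[C; E/D/B] holding=A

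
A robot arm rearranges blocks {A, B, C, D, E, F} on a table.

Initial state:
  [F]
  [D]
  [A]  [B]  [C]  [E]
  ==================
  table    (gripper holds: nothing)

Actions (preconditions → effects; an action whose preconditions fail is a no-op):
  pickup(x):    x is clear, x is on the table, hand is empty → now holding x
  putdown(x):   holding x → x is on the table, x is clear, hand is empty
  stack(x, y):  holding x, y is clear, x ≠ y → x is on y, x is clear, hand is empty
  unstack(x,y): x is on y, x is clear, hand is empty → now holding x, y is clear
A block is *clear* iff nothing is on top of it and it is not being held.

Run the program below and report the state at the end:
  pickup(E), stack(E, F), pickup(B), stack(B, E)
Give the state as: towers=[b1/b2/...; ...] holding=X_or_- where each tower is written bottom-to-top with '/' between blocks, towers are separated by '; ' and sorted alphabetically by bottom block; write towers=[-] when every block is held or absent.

step 1 (pickup(E)): towers=[A/D/F; B; C] holding=E
step 2 (stack(E, F)): towers=[A/D/F/E; B; C] holding=-
step 3 (pickup(B)): towers=[A/D/F/E; C] holding=B
step 4 (stack(B, E)): towers=[A/D/F/E/B; C] holding=-

towers=[A/D/F/E/B; C] holding=-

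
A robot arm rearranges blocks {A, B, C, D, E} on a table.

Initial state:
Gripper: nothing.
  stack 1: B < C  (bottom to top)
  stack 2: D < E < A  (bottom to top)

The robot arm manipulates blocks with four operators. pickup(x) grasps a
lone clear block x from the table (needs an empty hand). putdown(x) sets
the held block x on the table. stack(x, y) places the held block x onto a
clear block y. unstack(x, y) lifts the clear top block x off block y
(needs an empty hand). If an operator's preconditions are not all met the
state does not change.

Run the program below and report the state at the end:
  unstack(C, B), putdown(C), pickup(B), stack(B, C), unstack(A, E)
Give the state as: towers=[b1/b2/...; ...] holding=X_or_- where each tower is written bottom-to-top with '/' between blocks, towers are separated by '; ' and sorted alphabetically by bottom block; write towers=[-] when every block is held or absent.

towers=[C/B; D/E] holding=A

step 1 (unstack(C, B)): towers=[B; D/E/A] holding=C
step 2 (putdown(C)): towers=[B; C; D/E/A] holding=-
step 3 (pickup(B)): towers=[C; D/E/A] holding=B
step 4 (stack(B, C)): towers=[C/B; D/E/A] holding=-
step 5 (unstack(A, E)): towers=[C/B; D/E] holding=A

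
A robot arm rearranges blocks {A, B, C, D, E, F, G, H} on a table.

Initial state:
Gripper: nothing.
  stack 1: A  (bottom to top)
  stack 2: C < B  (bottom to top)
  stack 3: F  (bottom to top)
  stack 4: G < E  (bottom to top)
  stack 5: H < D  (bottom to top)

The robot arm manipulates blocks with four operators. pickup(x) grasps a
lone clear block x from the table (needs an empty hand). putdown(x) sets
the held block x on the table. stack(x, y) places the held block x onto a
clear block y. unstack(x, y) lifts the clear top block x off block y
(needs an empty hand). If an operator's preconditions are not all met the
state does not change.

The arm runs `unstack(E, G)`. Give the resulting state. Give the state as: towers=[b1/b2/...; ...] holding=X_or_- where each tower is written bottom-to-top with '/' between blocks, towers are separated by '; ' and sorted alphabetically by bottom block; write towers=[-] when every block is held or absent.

towers=[A; C/B; F; G; H/D] holding=E

before: towers=[A; C/B; F; G/E; H/D] holding=-
pre[unstack(E, G)]: on(E,G) ok, clear(E) ok, handempty ok
all met → apply unstack(E, G)
after:  towers=[A; C/B; F; G; H/D] holding=E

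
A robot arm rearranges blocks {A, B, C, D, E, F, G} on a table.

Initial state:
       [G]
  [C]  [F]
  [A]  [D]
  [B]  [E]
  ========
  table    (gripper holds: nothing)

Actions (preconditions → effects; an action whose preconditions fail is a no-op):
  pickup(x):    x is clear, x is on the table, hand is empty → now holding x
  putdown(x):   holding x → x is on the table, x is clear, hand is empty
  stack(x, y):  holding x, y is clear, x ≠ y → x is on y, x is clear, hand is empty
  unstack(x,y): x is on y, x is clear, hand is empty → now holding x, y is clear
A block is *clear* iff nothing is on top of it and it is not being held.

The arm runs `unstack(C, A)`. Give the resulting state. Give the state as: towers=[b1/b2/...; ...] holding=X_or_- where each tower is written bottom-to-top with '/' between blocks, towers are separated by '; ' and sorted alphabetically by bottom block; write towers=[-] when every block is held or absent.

towers=[B/A; E/D/F/G] holding=C

before: towers=[B/A/C; E/D/F/G] holding=-
pre[unstack(C, A)]: on(C,A) ok, clear(C) ok, handempty ok
all met → apply unstack(C, A)
after:  towers=[B/A; E/D/F/G] holding=C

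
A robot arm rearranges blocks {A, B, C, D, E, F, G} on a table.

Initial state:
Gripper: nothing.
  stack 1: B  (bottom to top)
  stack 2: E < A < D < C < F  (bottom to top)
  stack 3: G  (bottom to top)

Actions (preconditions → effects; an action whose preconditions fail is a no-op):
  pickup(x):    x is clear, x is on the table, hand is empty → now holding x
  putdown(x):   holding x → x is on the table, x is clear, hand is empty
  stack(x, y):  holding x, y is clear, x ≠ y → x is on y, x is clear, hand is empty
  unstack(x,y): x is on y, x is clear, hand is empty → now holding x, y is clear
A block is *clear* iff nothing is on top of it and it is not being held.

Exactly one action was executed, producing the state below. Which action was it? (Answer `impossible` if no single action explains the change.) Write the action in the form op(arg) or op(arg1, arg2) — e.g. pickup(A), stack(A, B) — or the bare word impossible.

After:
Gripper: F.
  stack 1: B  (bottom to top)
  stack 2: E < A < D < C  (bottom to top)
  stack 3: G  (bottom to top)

unstack(F, C)

target: towers=[B; E/A/D/C; G] holding=F
         pickup(B) → towers=[E/A/D/C/F; G] holding=B
     unstack(F, C) → towers=[B; E/A/D/C; G] holding=F  ← match
         pickup(G) → towers=[B; E/A/D/C/F] holding=G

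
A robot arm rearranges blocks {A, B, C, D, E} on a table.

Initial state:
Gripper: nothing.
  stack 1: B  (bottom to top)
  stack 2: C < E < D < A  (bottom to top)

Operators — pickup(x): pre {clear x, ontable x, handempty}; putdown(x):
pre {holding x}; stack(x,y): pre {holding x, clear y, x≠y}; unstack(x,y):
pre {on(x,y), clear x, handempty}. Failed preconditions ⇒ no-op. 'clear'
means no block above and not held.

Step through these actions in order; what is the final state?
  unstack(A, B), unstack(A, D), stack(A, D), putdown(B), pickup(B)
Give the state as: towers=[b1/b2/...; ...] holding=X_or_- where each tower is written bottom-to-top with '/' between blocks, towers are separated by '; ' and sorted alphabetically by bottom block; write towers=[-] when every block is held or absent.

towers=[C/E/D/A] holding=B

step 1 (unstack(A, B)) [no-op]: towers=[B; C/E/D/A] holding=-
step 2 (unstack(A, D)): towers=[B; C/E/D] holding=A
step 3 (stack(A, D)): towers=[B; C/E/D/A] holding=-
step 4 (putdown(B)) [no-op]: towers=[B; C/E/D/A] holding=-
step 5 (pickup(B)): towers=[C/E/D/A] holding=B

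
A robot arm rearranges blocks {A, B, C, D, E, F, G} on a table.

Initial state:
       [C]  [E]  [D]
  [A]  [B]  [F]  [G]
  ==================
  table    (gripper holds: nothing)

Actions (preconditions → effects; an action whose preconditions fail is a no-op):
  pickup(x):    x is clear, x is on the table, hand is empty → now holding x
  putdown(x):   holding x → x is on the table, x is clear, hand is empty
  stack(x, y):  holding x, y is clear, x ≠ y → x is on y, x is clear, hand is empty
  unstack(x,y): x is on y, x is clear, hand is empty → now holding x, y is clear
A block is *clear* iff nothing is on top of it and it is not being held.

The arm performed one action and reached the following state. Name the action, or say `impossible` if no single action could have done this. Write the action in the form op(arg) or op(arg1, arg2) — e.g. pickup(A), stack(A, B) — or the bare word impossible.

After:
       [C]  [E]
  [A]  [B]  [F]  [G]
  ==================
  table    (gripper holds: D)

unstack(D, G)

target: towers=[A; B/C; F/E; G] holding=D
     unstack(D, G) → towers=[A; B/C; F/E; G] holding=D  ← match
         pickup(A) → towers=[B/C; F/E; G/D] holding=A
     unstack(E, F) → towers=[A; B/C; F; G/D] holding=E
     unstack(C, B) → towers=[A; B; F/E; G/D] holding=C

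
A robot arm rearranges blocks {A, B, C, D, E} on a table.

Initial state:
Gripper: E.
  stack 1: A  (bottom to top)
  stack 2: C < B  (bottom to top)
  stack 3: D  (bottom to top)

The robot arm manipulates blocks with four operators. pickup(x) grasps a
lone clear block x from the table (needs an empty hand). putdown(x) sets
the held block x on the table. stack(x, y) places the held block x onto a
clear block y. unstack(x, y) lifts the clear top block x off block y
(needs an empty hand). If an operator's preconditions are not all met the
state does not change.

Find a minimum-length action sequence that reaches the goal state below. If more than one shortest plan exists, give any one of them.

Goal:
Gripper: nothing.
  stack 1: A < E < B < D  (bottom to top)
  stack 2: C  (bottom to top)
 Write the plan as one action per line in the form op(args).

stack(E, A)
unstack(B, C)
stack(B, E)
pickup(D)
stack(D, B)

step 1 (stack(E, A)): towers=[A/E; C/B; D] holding=-
step 2 (unstack(B, C)): towers=[A/E; C; D] holding=B
step 3 (stack(B, E)): towers=[A/E/B; C; D] holding=-
step 4 (pickup(D)): towers=[A/E/B; C] holding=D
step 5 (stack(D, B)): towers=[A/E/B/D; C] holding=-
goal check: towers=[A/E/B/D; C] holding=- — reached (length 5, optimal by BFS)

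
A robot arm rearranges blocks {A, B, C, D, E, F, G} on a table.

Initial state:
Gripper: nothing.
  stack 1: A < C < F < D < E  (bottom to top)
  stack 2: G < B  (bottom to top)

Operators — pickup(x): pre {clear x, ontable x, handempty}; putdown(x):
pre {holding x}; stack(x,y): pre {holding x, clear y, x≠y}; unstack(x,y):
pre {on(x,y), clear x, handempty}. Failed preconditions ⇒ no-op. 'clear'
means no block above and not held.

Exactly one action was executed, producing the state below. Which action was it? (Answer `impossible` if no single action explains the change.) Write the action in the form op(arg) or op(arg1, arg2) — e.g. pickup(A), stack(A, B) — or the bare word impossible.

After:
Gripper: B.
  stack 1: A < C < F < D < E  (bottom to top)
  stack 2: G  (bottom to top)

unstack(B, G)

target: towers=[A/C/F/D/E; G] holding=B
     unstack(B, G) → towers=[A/C/F/D/E; G] holding=B  ← match
     unstack(E, D) → towers=[A/C/F/D; G/B] holding=E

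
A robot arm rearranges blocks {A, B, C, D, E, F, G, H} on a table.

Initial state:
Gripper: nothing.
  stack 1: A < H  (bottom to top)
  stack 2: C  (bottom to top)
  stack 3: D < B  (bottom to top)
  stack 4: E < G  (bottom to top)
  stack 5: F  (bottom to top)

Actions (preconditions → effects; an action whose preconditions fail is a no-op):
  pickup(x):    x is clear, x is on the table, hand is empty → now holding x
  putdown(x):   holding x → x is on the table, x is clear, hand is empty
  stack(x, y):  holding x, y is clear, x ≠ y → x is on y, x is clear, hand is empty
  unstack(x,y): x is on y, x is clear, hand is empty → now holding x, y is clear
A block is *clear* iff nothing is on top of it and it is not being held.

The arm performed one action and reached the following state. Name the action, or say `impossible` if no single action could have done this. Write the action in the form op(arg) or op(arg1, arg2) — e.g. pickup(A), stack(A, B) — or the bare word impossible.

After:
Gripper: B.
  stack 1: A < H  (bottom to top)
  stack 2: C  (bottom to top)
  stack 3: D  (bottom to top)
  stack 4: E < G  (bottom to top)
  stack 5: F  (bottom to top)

target: towers=[A/H; C; D; E/G; F] holding=B
     unstack(G, E) → towers=[A/H; C; D/B; E; F] holding=G
     unstack(H, A) → towers=[A; C; D/B; E/G; F] holding=H
     unstack(B, D) → towers=[A/H; C; D; E/G; F] holding=B  ← match
         pickup(F) → towers=[A/H; C; D/B; E/G] holding=F
         pickup(C) → towers=[A/H; D/B; E/G; F] holding=C

unstack(B, D)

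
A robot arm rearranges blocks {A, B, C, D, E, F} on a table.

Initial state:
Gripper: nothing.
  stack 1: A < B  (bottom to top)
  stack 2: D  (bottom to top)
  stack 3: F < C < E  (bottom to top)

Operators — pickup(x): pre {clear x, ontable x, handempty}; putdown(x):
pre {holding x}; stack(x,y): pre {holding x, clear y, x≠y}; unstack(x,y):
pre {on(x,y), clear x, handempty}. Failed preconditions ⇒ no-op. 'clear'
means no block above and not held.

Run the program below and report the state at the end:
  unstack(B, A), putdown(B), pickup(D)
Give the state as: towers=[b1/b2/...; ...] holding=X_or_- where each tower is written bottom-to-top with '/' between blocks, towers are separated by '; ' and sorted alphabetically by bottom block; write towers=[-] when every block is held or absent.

towers=[A; B; F/C/E] holding=D

step 1 (unstack(B, A)): towers=[A; D; F/C/E] holding=B
step 2 (putdown(B)): towers=[A; B; D; F/C/E] holding=-
step 3 (pickup(D)): towers=[A; B; F/C/E] holding=D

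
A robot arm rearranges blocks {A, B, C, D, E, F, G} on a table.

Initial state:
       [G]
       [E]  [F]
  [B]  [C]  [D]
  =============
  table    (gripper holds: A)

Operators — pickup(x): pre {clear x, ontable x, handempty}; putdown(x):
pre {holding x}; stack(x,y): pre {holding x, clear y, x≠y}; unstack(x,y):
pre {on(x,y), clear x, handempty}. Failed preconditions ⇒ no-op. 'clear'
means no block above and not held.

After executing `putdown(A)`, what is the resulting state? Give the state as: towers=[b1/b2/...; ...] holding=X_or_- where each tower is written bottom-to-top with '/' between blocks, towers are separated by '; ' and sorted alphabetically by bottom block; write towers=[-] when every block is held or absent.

before: towers=[B; C/E/G; D/F] holding=A
pre[putdown(A)]: holding(A) ✓
all met → apply putdown(A)
after:  towers=[A; B; C/E/G; D/F] holding=-

towers=[A; B; C/E/G; D/F] holding=-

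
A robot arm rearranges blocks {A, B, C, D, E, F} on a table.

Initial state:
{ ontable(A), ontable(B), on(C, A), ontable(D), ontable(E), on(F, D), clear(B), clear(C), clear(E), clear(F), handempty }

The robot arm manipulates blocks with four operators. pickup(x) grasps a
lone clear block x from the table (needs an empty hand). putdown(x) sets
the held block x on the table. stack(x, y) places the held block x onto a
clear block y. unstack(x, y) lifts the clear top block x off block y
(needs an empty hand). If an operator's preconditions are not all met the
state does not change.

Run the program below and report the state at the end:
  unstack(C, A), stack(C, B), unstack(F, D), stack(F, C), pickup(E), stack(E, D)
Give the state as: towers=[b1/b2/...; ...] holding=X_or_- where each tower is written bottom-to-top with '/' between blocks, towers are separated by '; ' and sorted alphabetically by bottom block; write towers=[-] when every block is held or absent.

step 1 (unstack(C, A)): towers=[A; B; D/F; E] holding=C
step 2 (stack(C, B)): towers=[A; B/C; D/F; E] holding=-
step 3 (unstack(F, D)): towers=[A; B/C; D; E] holding=F
step 4 (stack(F, C)): towers=[A; B/C/F; D; E] holding=-
step 5 (pickup(E)): towers=[A; B/C/F; D] holding=E
step 6 (stack(E, D)): towers=[A; B/C/F; D/E] holding=-

towers=[A; B/C/F; D/E] holding=-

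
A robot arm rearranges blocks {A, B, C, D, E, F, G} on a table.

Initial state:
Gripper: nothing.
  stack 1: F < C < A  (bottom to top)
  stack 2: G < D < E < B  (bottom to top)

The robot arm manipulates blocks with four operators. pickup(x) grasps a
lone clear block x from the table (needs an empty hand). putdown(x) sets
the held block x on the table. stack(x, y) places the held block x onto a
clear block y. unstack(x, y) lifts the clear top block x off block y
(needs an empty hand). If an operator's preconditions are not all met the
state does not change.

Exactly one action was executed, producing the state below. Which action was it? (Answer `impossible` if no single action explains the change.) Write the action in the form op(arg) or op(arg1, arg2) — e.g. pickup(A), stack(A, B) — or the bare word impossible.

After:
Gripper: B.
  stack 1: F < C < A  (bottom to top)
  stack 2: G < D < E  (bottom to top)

target: towers=[F/C/A; G/D/E] holding=B
     unstack(B, E) → towers=[F/C/A; G/D/E] holding=B  ← match
     unstack(A, C) → towers=[F/C; G/D/E/B] holding=A

unstack(B, E)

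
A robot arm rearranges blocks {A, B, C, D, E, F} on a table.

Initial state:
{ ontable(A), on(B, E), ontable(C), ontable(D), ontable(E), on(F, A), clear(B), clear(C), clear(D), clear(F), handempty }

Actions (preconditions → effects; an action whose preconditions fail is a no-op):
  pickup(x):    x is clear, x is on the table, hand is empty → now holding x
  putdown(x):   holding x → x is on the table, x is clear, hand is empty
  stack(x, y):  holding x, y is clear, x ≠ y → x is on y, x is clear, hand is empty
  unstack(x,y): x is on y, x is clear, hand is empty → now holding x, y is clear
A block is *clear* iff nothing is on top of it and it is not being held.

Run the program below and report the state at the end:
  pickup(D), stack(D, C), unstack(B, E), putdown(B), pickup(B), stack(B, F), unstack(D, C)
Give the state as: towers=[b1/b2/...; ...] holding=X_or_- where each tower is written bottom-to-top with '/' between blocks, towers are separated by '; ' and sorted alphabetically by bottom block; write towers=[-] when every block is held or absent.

towers=[A/F/B; C; E] holding=D

step 1 (pickup(D)): towers=[A/F; C; E/B] holding=D
step 2 (stack(D, C)): towers=[A/F; C/D; E/B] holding=-
step 3 (unstack(B, E)): towers=[A/F; C/D; E] holding=B
step 4 (putdown(B)): towers=[A/F; B; C/D; E] holding=-
step 5 (pickup(B)): towers=[A/F; C/D; E] holding=B
step 6 (stack(B, F)): towers=[A/F/B; C/D; E] holding=-
step 7 (unstack(D, C)): towers=[A/F/B; C; E] holding=D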